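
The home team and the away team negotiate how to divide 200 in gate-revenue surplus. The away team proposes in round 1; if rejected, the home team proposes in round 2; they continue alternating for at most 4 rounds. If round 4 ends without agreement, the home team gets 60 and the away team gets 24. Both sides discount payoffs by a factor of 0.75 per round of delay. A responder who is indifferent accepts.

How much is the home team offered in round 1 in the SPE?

111.75

Round 4 (the home team proposes): the away team gets 24 if talks fail, so the home team offers 24 and keeps 176.
Round 3 (the away team proposes): the home team can get 176 next round, worth 0.75 × 176 = 132 now. The away team offers 132 and keeps 200 − 132 = 68.
Round 2 (the home team proposes): the away team can get 68 next round, worth 0.75 × 68 = 51 now. The home team offers 51 and keeps 200 − 51 = 149.
Round 1 (the away team proposes): the home team can get 149 next round, worth 0.75 × 149 = 111.75 now, so the away team offers 111.75, keeping 88.25.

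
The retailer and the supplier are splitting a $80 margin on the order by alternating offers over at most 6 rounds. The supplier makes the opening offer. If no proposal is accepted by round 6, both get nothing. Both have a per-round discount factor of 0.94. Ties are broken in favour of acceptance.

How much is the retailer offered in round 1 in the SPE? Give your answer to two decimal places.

Round 6 (the retailer proposes): the supplier will accept anything ≥ 0, so the retailer offers 0 and keeps 80.
Round 5 (the supplier proposes): the retailer can get 80 next round, worth 0.94 × 80 = 75.2 now; the supplier offers that and keeps 4.8.
Round 4 (the retailer proposes): the supplier can get 4.8 next round, worth 0.94 × 4.8 = 4.512 now; the retailer offers that and keeps 75.488.
Round 3 (the supplier proposes): the retailer can get 75.488 next round, worth 0.94 × 75.488 = 70.95872 now. The supplier offers 70.95872 and keeps 80 − 70.95872 = 9.04128.
Round 2 (the retailer proposes): the supplier can get 9.04128 next round, worth 0.94 × 9.04128 = 8.4988032 now. The retailer offers 8.4988032 and keeps 80 − 8.4988032 = 71.5011968.
Round 1 (the supplier proposes): the retailer can get 71.5011968 next round, worth 0.94 × 71.5011968 = 67.211124992 now. The supplier offers 67.211124992 and keeps 80 − 67.211124992 = 12.788875008.

67.21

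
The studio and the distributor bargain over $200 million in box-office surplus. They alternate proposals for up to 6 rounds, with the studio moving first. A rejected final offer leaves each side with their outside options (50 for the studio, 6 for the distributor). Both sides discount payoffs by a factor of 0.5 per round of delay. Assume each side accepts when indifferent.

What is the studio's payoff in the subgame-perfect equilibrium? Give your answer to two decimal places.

Round 6 (the distributor proposes): the studio gets 50 if talks fail, so the distributor offers 50 and keeps 150.
Round 5 (the studio proposes): the distributor can get 150 next round, worth 0.5 × 150 = 75 now; the studio offers that and keeps 125.
Round 4 (the distributor proposes): the studio can get 125 next round, worth 0.5 × 125 = 62.5 now, so the distributor offers 62.5, keeping 137.5.
Round 3 (the studio proposes): the distributor can get 137.5 next round, worth 0.5 × 137.5 = 68.75 now; the studio offers that and keeps 131.25.
Round 2 (the distributor proposes): the studio can get 131.25 next round, worth 0.5 × 131.25 = 65.625 now; the distributor offers that and keeps 134.375.
Round 1 (the studio proposes): the distributor can get 134.375 next round, worth 0.5 × 134.375 = 67.1875 now, so the studio offers 67.1875, keeping 132.8125.

132.81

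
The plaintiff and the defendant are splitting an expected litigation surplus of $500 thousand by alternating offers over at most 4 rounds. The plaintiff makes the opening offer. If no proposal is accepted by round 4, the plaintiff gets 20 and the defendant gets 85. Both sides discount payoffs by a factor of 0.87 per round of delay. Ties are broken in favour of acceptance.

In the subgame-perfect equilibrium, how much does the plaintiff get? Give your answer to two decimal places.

Solve by backward induction from round 4.
Round 4 (the defendant proposes): the plaintiff gets 20 if talks fail, so the defendant offers 20 and keeps 480.
Round 3 (the plaintiff proposes): the defendant can get 480 next round, worth 0.87 × 480 = 417.6 now; the plaintiff offers that and keeps 82.4.
Round 2 (the defendant proposes): the plaintiff can get 82.4 next round, worth 0.87 × 82.4 = 71.688 now; the defendant offers that and keeps 428.312.
Round 1 (the plaintiff proposes): the defendant can get 428.312 next round, worth 0.87 × 428.312 = 372.63144 now, so the plaintiff offers 372.63144, keeping 127.36856.

127.37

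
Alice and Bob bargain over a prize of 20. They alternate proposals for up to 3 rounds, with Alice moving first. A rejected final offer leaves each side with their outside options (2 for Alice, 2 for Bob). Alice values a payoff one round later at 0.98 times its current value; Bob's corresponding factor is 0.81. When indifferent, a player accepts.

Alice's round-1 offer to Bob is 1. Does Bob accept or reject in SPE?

Reject

Work out Bob's continuation value if the offer is rejected.
Round 3 (Alice proposes): Bob gets 2 if talks fail, so Alice offers 2 and keeps 18.
Round 2 (Bob proposes): Alice can get 18 next round, worth 0.98 × 18 = 17.64 now; Bob offers that and keeps 2.36.
So by rejecting in round 1, Bob gets 2.36 next round, worth 0.81 × 2.36 = 1.9116 now.
Offer 1 < 1.9116, so Bob rejects.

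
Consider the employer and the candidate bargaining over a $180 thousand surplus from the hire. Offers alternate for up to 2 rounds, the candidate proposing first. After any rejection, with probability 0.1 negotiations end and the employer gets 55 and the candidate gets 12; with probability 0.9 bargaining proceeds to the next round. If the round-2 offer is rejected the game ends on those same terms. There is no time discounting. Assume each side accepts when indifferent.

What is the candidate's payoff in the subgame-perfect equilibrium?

Round 2 (the employer proposes): the candidate gets 12 if talks fail, so the employer offers 12 and keeps 168.
Round 1 (the candidate proposes): rejecting gives the employer an expected 0.9 × 168 + 0.1 × 55 = 156.7. The candidate offers 156.7 and keeps 180 − 156.7 = 23.3.

23.3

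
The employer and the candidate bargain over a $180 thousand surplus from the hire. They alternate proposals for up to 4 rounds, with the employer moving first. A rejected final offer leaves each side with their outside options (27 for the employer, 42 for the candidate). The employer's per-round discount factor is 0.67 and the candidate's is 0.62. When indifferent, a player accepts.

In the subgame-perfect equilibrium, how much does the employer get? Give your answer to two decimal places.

103.77

By backward induction:
Round 4 (the candidate proposes): the employer gets 27 if talks fail, so the candidate offers 27 and keeps 153.
Round 3 (the employer proposes): the candidate can get 153 next round, worth 0.62 × 153 = 94.86 now, so the employer offers 94.86, keeping 85.14.
Round 2 (the candidate proposes): the employer can get 85.14 next round, worth 0.67 × 85.14 = 57.0438 now, so the candidate offers 57.0438, keeping 122.9562.
Round 1 (the employer proposes): the candidate can get 122.9562 next round, worth 0.62 × 122.9562 = 76.232844 now; the employer offers that and keeps 103.767156.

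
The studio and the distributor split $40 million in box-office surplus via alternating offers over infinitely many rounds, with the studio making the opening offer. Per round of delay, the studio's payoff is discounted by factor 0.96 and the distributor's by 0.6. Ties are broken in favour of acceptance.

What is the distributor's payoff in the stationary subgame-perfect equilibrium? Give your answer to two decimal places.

In a stationary SPE each proposer offers the other exactly their discounted continuation value.
If the studio keeps x when proposing and the distributor keeps y when proposing, then x = 40 − 0.6y and y = 40 − 0.96x.
Solving: x = 40(1 − 0.6) / (1 − 0.96·0.6) = 16 / 0.424 ≈ 37.7358.
The distributor gets 40 − 37.7358 ≈ 2.2642.

2.26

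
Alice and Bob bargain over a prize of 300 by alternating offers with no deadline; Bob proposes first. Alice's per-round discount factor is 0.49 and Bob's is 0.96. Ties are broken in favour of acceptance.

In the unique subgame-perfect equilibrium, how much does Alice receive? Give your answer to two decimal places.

11.10

When Bob proposes, Alice accepts any offer worth at least 0.49 times what Alice would get by proposing next round; and vice versa.
This gives x = 300 − 0.49y and y = 300 − 0.96x, where x and y are each side's share when it proposes.
Hence (1 − 0.49·0.96)x = 300(1 − 0.49), i.e. 0.5296·x = 153.
x ≈ 288.8973; Alice's share is 300 − x ≈ 11.1027.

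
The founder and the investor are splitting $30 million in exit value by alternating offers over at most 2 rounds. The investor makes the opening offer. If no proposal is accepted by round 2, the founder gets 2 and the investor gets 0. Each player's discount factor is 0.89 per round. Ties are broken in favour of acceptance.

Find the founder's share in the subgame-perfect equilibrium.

Round 2 (the founder proposes): the investor will accept anything ≥ 0, so the founder offers 0 and keeps 30.
Round 1 (the investor proposes): the founder can get 30 next round, worth 0.89 × 30 = 26.7 now; the investor offers that and keeps 3.3.

26.7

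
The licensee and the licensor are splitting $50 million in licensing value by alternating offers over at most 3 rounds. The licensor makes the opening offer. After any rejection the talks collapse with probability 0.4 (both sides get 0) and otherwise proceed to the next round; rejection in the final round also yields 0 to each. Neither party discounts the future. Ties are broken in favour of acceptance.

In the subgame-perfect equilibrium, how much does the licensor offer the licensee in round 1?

12

Round 3 (the licensor proposes): the licensee will accept anything ≥ 0, so the licensor offers 0 and keeps 50.
Round 2 (the licensee proposes): rejecting gives the licensor an expected 0.6 × 50 = 30; the licensee offers that and keeps 20.
Round 1 (the licensor proposes): rejecting gives the licensee an expected 0.6 × 20 = 12. The licensor offers 12 and keeps 50 − 12 = 38.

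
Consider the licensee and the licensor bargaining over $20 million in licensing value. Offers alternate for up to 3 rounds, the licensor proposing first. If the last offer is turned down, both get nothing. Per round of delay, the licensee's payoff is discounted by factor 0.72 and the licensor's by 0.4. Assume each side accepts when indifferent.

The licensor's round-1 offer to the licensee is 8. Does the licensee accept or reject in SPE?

Round 3 (the licensor proposes): rejection yields 0 for the licensee; the licensor offers 0 and keeps 20.
Round 2 (the licensee proposes): the licensor can get 20 next round, worth 0.4 × 20 = 8 now. The licensee offers 8 and keeps 20 − 8 = 12.
So by rejecting in round 1, the licensee gets 12 next round, worth 0.72 × 12 = 8.64 now.
Offer 8 < 8.64, so the licensee rejects.

Reject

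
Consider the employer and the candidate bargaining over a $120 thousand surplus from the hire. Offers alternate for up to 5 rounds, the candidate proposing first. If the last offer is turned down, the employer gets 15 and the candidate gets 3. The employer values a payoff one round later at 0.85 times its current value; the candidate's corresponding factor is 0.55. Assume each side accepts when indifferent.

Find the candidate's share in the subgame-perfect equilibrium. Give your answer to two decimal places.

49.36

By backward induction:
Round 5 (the candidate proposes): the employer gets 15 if talks fail, so the candidate offers 15 and keeps 105.
Round 4 (the employer proposes): the candidate can get 105 next round, worth 0.55 × 105 = 57.75 now. The employer offers 57.75 and keeps 120 − 57.75 = 62.25.
Round 3 (the candidate proposes): the employer can get 62.25 next round, worth 0.85 × 62.25 = 52.9125 now. The candidate offers 52.9125 and keeps 120 − 52.9125 = 67.0875.
Round 2 (the employer proposes): the candidate can get 67.0875 next round, worth 0.55 × 67.0875 = 36.898125 now, so the employer offers 36.898125, keeping 83.101875.
Round 1 (the candidate proposes): the employer can get 83.101875 next round, worth 0.85 × 83.101875 = 70.63659375 now; the candidate offers that and keeps 49.36340625.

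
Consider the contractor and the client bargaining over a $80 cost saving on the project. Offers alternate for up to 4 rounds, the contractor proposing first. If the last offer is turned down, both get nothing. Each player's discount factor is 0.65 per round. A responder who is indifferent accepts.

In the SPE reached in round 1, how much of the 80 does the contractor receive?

39.83

By backward induction:
Round 4 (the client proposes): rejection yields 0 for the contractor; the client offers 0 and keeps 80.
Round 3 (the contractor proposes): the client can get 80 next round, worth 0.65 × 80 = 52 now. The contractor offers 52 and keeps 80 − 52 = 28.
Round 2 (the client proposes): the contractor can get 28 next round, worth 0.65 × 28 = 18.2 now. The client offers 18.2 and keeps 80 − 18.2 = 61.8.
Round 1 (the contractor proposes): the client can get 61.8 next round, worth 0.65 × 61.8 = 40.17 now; the contractor offers that and keeps 39.83.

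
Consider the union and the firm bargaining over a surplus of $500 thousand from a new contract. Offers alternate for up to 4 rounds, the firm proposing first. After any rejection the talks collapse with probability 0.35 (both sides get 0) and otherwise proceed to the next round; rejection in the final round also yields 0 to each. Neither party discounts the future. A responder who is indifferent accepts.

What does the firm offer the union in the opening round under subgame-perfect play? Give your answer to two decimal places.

By backward induction:
Round 4 (the union proposes): the firm will accept anything ≥ 0, so the union offers 0 and keeps 500.
Round 3 (the firm proposes): rejecting gives the union an expected 0.65 × 500 = 325. The firm offers 325 and keeps 500 − 325 = 175.
Round 2 (the union proposes): rejecting gives the firm an expected 0.65 × 175 = 113.75. The union offers 113.75 and keeps 500 − 113.75 = 386.25.
Round 1 (the firm proposes): rejecting gives the union an expected 0.65 × 386.25 = 251.0625, so the firm offers 251.0625, keeping 248.9375.

251.06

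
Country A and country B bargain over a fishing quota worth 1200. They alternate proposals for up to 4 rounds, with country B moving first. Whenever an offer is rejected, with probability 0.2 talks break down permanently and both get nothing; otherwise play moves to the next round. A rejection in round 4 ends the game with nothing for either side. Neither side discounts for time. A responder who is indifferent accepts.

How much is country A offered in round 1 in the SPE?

806.4

By backward induction:
Round 4 (country A proposes): rejection yields 0 for country B; country A offers 0 and keeps 1200.
Round 3 (country B proposes): rejecting gives country A an expected 0.8 × 1200 = 960. Country B offers 960 and keeps 1200 − 960 = 240.
Round 2 (country A proposes): rejecting gives country B an expected 0.8 × 240 = 192; country A offers that and keeps 1008.
Round 1 (country B proposes): rejecting gives country A an expected 0.8 × 1008 = 806.4; country B offers that and keeps 393.6.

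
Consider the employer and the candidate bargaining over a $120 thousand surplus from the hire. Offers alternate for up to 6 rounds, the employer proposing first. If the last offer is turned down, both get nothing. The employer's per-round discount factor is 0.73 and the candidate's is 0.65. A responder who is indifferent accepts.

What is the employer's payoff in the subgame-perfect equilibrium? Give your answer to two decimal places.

Solve by backward induction from round 6.
Round 6 (the candidate proposes): the employer will accept anything ≥ 0, so the candidate offers 0 and keeps 120.
Round 5 (the employer proposes): the candidate can get 120 next round, worth 0.65 × 120 = 78 now, so the employer offers 78, keeping 42.
Round 4 (the candidate proposes): the employer can get 42 next round, worth 0.73 × 42 = 30.66 now; the candidate offers that and keeps 89.34.
Round 3 (the employer proposes): the candidate can get 89.34 next round, worth 0.65 × 89.34 = 58.071 now. The employer offers 58.071 and keeps 120 − 58.071 = 61.929.
Round 2 (the candidate proposes): the employer can get 61.929 next round, worth 0.73 × 61.929 = 45.20817 now. The candidate offers 45.20817 and keeps 120 − 45.20817 = 74.79183.
Round 1 (the employer proposes): the candidate can get 74.79183 next round, worth 0.65 × 74.79183 = 48.6146895 now. The employer offers 48.6146895 and keeps 120 − 48.6146895 = 71.3853105.

71.39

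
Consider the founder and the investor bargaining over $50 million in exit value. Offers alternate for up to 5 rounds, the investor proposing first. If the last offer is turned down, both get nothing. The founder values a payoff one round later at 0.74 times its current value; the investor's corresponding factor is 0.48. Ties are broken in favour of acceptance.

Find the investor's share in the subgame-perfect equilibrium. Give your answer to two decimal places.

Round 5 (the investor proposes): rejection yields 0 for the founder; the investor offers 0 and keeps 50.
Round 4 (the founder proposes): the investor can get 50 next round, worth 0.48 × 50 = 24 now, so the founder offers 24, keeping 26.
Round 3 (the investor proposes): the founder can get 26 next round, worth 0.74 × 26 = 19.24 now, so the investor offers 19.24, keeping 30.76.
Round 2 (the founder proposes): the investor can get 30.76 next round, worth 0.48 × 30.76 = 14.7648 now, so the founder offers 14.7648, keeping 35.2352.
Round 1 (the investor proposes): the founder can get 35.2352 next round, worth 0.74 × 35.2352 = 26.074048 now; the investor offers that and keeps 23.925952.

23.93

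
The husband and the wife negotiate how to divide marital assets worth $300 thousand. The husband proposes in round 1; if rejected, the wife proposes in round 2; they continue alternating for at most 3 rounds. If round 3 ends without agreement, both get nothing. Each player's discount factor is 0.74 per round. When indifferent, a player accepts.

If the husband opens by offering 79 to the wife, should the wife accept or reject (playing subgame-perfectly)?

Accept

Round 3 (the husband proposes): the wife will accept anything ≥ 0, so the husband offers 0 and keeps 300.
Round 2 (the wife proposes): the husband can get 300 next round, worth 0.74 × 300 = 222 now; the wife offers that and keeps 78.
So by rejecting in round 1, the wife gets 78 next round, worth 0.74 × 78 = 57.72 now.
Offer 79 ≥ 57.72, so the wife accepts.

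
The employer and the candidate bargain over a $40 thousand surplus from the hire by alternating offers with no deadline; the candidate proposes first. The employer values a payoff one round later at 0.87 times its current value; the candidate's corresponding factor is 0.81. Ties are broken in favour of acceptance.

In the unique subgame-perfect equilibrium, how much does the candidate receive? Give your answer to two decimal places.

17.61

In a stationary SPE each proposer offers the other exactly their discounted continuation value.
If the candidate keeps x when proposing and the employer keeps y when proposing, then x = 40 − 0.87y and y = 40 − 0.81x.
Solving: x = 40(1 − 0.87) / (1 − 0.81·0.87) = 5.2 / 0.2953 ≈ 17.6092.
The employer gets 40 − 17.6092 ≈ 22.3908.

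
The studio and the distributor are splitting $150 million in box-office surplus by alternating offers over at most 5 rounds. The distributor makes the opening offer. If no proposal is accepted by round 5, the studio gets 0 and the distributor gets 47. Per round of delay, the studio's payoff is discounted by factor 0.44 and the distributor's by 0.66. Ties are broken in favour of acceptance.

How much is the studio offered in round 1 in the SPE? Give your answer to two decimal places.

28.96

Round 5 (the distributor proposes): rejection yields 0 for the studio; the distributor offers 0 and keeps 150.
Round 4 (the studio proposes): the distributor can get 150 next round, worth 0.66 × 150 = 99 now; the studio offers that and keeps 51.
Round 3 (the distributor proposes): the studio can get 51 next round, worth 0.44 × 51 = 22.44 now, so the distributor offers 22.44, keeping 127.56.
Round 2 (the studio proposes): the distributor can get 127.56 next round, worth 0.66 × 127.56 = 84.1896 now, so the studio offers 84.1896, keeping 65.8104.
Round 1 (the distributor proposes): the studio can get 65.8104 next round, worth 0.44 × 65.8104 = 28.956576 now; the distributor offers that and keeps 121.043424.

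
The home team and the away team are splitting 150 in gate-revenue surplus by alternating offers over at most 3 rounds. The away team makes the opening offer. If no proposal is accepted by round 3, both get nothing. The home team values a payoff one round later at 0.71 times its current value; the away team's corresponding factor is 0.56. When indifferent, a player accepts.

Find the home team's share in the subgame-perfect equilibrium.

46.86

Work backward from the last round.
Round 3 (the away team proposes): the home team will accept anything ≥ 0, so the away team offers 0 and keeps 150.
Round 2 (the home team proposes): the away team can get 150 next round, worth 0.56 × 150 = 84 now, so the home team offers 84, keeping 66.
Round 1 (the away team proposes): the home team can get 66 next round, worth 0.71 × 66 = 46.86 now, so the away team offers 46.86, keeping 103.14.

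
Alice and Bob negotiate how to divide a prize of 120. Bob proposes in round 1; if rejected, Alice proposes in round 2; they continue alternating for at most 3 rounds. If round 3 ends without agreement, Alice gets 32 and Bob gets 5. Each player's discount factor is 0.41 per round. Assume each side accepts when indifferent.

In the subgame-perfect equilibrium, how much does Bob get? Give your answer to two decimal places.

85.59

Round 3 (Bob proposes): Alice gets 32 if talks fail, so Bob offers 32 and keeps 88.
Round 2 (Alice proposes): Bob can get 88 next round, worth 0.41 × 88 = 36.08 now. Alice offers 36.08 and keeps 120 − 36.08 = 83.92.
Round 1 (Bob proposes): Alice can get 83.92 next round, worth 0.41 × 83.92 = 34.4072 now; Bob offers that and keeps 85.5928.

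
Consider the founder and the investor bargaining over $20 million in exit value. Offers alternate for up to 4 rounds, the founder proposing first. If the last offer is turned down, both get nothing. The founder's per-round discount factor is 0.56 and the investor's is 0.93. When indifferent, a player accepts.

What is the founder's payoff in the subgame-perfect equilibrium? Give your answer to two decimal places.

2.13

Round 4 (the investor proposes): rejection yields 0 for the founder; the investor offers 0 and keeps 20.
Round 3 (the founder proposes): the investor can get 20 next round, worth 0.93 × 20 = 18.6 now; the founder offers that and keeps 1.4.
Round 2 (the investor proposes): the founder can get 1.4 next round, worth 0.56 × 1.4 = 0.784 now, so the investor offers 0.784, keeping 19.216.
Round 1 (the founder proposes): the investor can get 19.216 next round, worth 0.93 × 19.216 = 17.87088 now, so the founder offers 17.87088, keeping 2.12912.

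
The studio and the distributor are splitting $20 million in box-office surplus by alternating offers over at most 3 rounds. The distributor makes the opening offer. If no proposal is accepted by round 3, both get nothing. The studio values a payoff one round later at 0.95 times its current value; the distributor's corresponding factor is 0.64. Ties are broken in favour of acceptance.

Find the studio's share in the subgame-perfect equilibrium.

6.84

Round 3 (the distributor proposes): rejection yields 0 for the studio; the distributor offers 0 and keeps 20.
Round 2 (the studio proposes): the distributor can get 20 next round, worth 0.64 × 20 = 12.8 now, so the studio offers 12.8, keeping 7.2.
Round 1 (the distributor proposes): the studio can get 7.2 next round, worth 0.95 × 7.2 = 6.84 now; the distributor offers that and keeps 13.16.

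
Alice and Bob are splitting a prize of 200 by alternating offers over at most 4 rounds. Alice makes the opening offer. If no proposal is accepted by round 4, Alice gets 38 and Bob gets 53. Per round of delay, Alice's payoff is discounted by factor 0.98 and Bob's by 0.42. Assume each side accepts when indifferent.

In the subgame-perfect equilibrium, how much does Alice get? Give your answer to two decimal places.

Solve by backward induction from round 4.
Round 4 (Bob proposes): Alice gets 38 if talks fail, so Bob offers 38 and keeps 162.
Round 3 (Alice proposes): Bob can get 162 next round, worth 0.42 × 162 = 68.04 now, so Alice offers 68.04, keeping 131.96.
Round 2 (Bob proposes): Alice can get 131.96 next round, worth 0.98 × 131.96 = 129.3208 now. Bob offers 129.3208 and keeps 200 − 129.3208 = 70.6792.
Round 1 (Alice proposes): Bob can get 70.6792 next round, worth 0.42 × 70.6792 = 29.685264 now; Alice offers that and keeps 170.314736.

170.31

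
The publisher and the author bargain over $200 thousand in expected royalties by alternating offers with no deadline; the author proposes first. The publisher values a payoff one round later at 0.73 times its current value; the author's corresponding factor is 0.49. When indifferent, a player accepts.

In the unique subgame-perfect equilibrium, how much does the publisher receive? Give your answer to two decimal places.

In a stationary SPE each proposer offers the other exactly their discounted continuation value.
If the author keeps x when proposing and the publisher keeps y when proposing, then x = 200 − 0.73y and y = 200 − 0.49x.
Solving: x = 200(1 − 0.73) / (1 − 0.49·0.73) = 54 / 0.6423 ≈ 84.0729.
The publisher gets 200 − 84.0729 ≈ 115.9271.

115.93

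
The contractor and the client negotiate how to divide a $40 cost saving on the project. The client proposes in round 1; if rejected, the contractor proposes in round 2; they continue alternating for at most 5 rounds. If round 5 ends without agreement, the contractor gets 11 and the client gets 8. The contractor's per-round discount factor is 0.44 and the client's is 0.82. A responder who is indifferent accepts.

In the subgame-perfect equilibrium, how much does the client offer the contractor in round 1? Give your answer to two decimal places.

Round 5 (the client proposes): the contractor gets 11 if talks fail, so the client offers 11 and keeps 29.
Round 4 (the contractor proposes): the client can get 29 next round, worth 0.82 × 29 = 23.78 now, so the contractor offers 23.78, keeping 16.22.
Round 3 (the client proposes): the contractor can get 16.22 next round, worth 0.44 × 16.22 = 7.1368 now, so the client offers 7.1368, keeping 32.8632.
Round 2 (the contractor proposes): the client can get 32.8632 next round, worth 0.82 × 32.8632 = 26.947824 now. The contractor offers 26.947824 and keeps 40 − 26.947824 = 13.052176.
Round 1 (the client proposes): the contractor can get 13.052176 next round, worth 0.44 × 13.052176 = 5.74295744 now. The client offers 5.74295744 and keeps 40 − 5.74295744 = 34.25704256.

5.74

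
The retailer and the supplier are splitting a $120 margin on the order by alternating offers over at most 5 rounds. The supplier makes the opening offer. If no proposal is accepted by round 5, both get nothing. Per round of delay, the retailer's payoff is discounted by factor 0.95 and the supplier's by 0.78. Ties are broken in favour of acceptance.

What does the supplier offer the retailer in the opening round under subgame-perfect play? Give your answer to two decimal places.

43.66

Round 5 (the supplier proposes): rejection yields 0 for the retailer; the supplier offers 0 and keeps 120.
Round 4 (the retailer proposes): the supplier can get 120 next round, worth 0.78 × 120 = 93.6 now, so the retailer offers 93.6, keeping 26.4.
Round 3 (the supplier proposes): the retailer can get 26.4 next round, worth 0.95 × 26.4 = 25.08 now. The supplier offers 25.08 and keeps 120 − 25.08 = 94.92.
Round 2 (the retailer proposes): the supplier can get 94.92 next round, worth 0.78 × 94.92 = 74.0376 now, so the retailer offers 74.0376, keeping 45.9624.
Round 1 (the supplier proposes): the retailer can get 45.9624 next round, worth 0.95 × 45.9624 = 43.66428 now, so the supplier offers 43.66428, keeping 76.33572.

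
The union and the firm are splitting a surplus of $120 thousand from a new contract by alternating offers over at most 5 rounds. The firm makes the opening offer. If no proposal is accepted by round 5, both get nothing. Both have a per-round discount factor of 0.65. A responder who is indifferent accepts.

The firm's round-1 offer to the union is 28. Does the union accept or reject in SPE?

Round 5 (the firm proposes): the union will accept anything ≥ 0, so the firm offers 0 and keeps 120.
Round 4 (the union proposes): the firm can get 120 next round, worth 0.65 × 120 = 78 now; the union offers that and keeps 42.
Round 3 (the firm proposes): the union can get 42 next round, worth 0.65 × 42 = 27.3 now; the firm offers that and keeps 92.7.
Round 2 (the union proposes): the firm can get 92.7 next round, worth 0.65 × 92.7 = 60.255 now; the union offers that and keeps 59.745.
So by rejecting in round 1, the union gets 59.745 next round, worth 0.65 × 59.745 = 38.83425 now.
Offer 28 < 38.83425, so the union rejects.

Reject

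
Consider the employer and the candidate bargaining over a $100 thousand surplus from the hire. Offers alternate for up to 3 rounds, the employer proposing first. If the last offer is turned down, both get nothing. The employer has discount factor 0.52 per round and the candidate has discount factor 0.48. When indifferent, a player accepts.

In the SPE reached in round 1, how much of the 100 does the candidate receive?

23.04

Work backward from the last round.
Round 3 (the employer proposes): rejection yields 0 for the candidate; the employer offers 0 and keeps 100.
Round 2 (the candidate proposes): the employer can get 100 next round, worth 0.52 × 100 = 52 now; the candidate offers that and keeps 48.
Round 1 (the employer proposes): the candidate can get 48 next round, worth 0.48 × 48 = 23.04 now, so the employer offers 23.04, keeping 76.96.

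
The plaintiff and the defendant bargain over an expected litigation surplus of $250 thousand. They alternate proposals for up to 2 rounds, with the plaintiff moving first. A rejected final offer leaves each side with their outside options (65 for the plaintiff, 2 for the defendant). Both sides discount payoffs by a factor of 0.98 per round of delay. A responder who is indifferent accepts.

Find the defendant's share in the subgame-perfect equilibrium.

Round 2 (the defendant proposes): the plaintiff gets 65 if talks fail, so the defendant offers 65 and keeps 185.
Round 1 (the plaintiff proposes): the defendant can get 185 next round, worth 0.98 × 185 = 181.3 now. The plaintiff offers 181.3 and keeps 250 − 181.3 = 68.7.

181.3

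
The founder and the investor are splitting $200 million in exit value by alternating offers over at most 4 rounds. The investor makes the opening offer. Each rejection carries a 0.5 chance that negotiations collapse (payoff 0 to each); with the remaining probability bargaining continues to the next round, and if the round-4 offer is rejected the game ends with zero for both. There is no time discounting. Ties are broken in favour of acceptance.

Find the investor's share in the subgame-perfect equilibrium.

By backward induction:
Round 4 (the founder proposes): rejection yields 0 for the investor; the founder offers 0 and keeps 200.
Round 3 (the investor proposes): rejecting gives the founder an expected 0.5 × 200 = 100, so the investor offers 100, keeping 100.
Round 2 (the founder proposes): rejecting gives the investor an expected 0.5 × 100 = 50. The founder offers 50 and keeps 200 − 50 = 150.
Round 1 (the investor proposes): rejecting gives the founder an expected 0.5 × 150 = 75, so the investor offers 75, keeping 125.

125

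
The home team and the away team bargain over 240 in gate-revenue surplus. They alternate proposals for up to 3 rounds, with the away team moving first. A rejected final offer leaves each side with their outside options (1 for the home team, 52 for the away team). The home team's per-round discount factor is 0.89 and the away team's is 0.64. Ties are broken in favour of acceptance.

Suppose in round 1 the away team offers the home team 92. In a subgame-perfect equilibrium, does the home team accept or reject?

Work out the home team's continuation value if the offer is rejected.
Round 3 (the away team proposes): the home team gets 1 if talks fail, so the away team offers 1 and keeps 239.
Round 2 (the home team proposes): the away team can get 239 next round, worth 0.64 × 239 = 152.96 now; the home team offers that and keeps 87.04.
So by rejecting in round 1, the home team gets 87.04 next round, worth 0.89 × 87.04 = 77.4656 now.
Offer 92 ≥ 77.4656, so the home team accepts.

Accept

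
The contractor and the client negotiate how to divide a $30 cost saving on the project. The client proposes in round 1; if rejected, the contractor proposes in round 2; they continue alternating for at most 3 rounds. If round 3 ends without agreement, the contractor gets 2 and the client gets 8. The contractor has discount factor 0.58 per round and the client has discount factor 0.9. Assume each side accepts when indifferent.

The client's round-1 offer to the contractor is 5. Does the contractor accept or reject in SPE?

Accept

Round 3 (the client proposes): the contractor gets 2 if talks fail, so the client offers 2 and keeps 28.
Round 2 (the contractor proposes): the client can get 28 next round, worth 0.9 × 28 = 25.2 now; the contractor offers that and keeps 4.8.
So by rejecting in round 1, the contractor gets 4.8 next round, worth 0.58 × 4.8 = 2.784 now.
Offer 5 ≥ 2.784, so the contractor accepts.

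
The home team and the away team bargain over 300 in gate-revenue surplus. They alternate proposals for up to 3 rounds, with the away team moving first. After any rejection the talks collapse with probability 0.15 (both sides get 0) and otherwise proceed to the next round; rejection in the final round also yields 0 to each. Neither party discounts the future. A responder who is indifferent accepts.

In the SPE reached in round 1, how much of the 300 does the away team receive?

261.75

By backward induction:
Round 3 (the away team proposes): rejection yields 0 for the home team; the away team offers 0 and keeps 300.
Round 2 (the home team proposes): rejecting gives the away team an expected 0.85 × 300 = 255; the home team offers that and keeps 45.
Round 1 (the away team proposes): rejecting gives the home team an expected 0.85 × 45 = 38.25. The away team offers 38.25 and keeps 300 − 38.25 = 261.75.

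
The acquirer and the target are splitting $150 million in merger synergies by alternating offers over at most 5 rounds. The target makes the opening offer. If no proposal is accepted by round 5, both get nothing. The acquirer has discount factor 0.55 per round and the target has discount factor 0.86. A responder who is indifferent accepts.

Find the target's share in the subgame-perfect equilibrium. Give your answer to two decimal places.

132.99

Solve by backward induction from round 5.
Round 5 (the target proposes): rejection yields 0 for the acquirer; the target offers 0 and keeps 150.
Round 4 (the acquirer proposes): the target can get 150 next round, worth 0.86 × 150 = 129 now, so the acquirer offers 129, keeping 21.
Round 3 (the target proposes): the acquirer can get 21 next round, worth 0.55 × 21 = 11.55 now. The target offers 11.55 and keeps 150 − 11.55 = 138.45.
Round 2 (the acquirer proposes): the target can get 138.45 next round, worth 0.86 × 138.45 = 119.067 now, so the acquirer offers 119.067, keeping 30.933.
Round 1 (the target proposes): the acquirer can get 30.933 next round, worth 0.55 × 30.933 = 17.01315 now; the target offers that and keeps 132.98685.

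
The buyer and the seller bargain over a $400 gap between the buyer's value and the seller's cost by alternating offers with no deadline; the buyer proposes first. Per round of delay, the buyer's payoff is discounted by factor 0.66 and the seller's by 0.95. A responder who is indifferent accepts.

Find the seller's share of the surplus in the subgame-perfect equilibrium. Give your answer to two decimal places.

346.38

Let x be the buyer's share when the buyer proposes and y be the seller's share when the seller proposes.
The seller accepts iff offered ≥ 0.95·y, so x = 400 − 0.95y. Symmetrically y = 400 − 0.66x.
Substituting: x = 400 − 0.95(400 − 0.66x), giving x(1 − 0.66·0.95) = 400(1 − 0.95).
So x = 400 × 0.05 / 0.373 ≈ 53.6193, and the seller receives 400 − x ≈ 346.3807.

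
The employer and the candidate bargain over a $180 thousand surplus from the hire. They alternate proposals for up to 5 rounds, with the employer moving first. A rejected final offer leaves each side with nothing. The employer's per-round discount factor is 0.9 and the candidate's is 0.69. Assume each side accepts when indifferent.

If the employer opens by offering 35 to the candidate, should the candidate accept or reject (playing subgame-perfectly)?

Round 5 (the employer proposes): rejection yields 0 for the candidate; the employer offers 0 and keeps 180.
Round 4 (the candidate proposes): the employer can get 180 next round, worth 0.9 × 180 = 162 now, so the candidate offers 162, keeping 18.
Round 3 (the employer proposes): the candidate can get 18 next round, worth 0.69 × 18 = 12.42 now, so the employer offers 12.42, keeping 167.58.
Round 2 (the candidate proposes): the employer can get 167.58 next round, worth 0.9 × 167.58 = 150.822 now, so the candidate offers 150.822, keeping 29.178.
So by rejecting in round 1, the candidate gets 29.178 next round, worth 0.69 × 29.178 = 20.13282 now.
Offer 35 ≥ 20.13282, so the candidate accepts.

Accept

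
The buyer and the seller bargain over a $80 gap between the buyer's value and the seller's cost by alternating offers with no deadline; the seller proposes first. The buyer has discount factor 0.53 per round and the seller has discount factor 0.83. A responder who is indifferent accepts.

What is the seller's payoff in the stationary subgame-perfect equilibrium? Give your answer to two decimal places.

67.13

Let x be the seller's share when the seller proposes and y be the buyer's share when the buyer proposes.
The buyer accepts iff offered ≥ 0.53·y, so x = 80 − 0.53y. Symmetrically y = 80 − 0.83x.
Substituting: x = 80 − 0.53(80 − 0.83x), giving x(1 − 0.83·0.53) = 80(1 − 0.53).
So x = 80 × 0.47 / 0.5601 ≈ 67.1309, and the buyer receives 80 − x ≈ 12.8691.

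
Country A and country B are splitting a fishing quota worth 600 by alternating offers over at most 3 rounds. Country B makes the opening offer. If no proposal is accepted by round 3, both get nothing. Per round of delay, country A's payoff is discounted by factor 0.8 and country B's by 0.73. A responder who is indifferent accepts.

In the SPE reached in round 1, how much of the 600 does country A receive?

129.6

Round 3 (country B proposes): country A will accept anything ≥ 0, so country B offers 0 and keeps 600.
Round 2 (country A proposes): country B can get 600 next round, worth 0.73 × 600 = 438 now; country A offers that and keeps 162.
Round 1 (country B proposes): country A can get 162 next round, worth 0.8 × 162 = 129.6 now, so country B offers 129.6, keeping 470.4.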